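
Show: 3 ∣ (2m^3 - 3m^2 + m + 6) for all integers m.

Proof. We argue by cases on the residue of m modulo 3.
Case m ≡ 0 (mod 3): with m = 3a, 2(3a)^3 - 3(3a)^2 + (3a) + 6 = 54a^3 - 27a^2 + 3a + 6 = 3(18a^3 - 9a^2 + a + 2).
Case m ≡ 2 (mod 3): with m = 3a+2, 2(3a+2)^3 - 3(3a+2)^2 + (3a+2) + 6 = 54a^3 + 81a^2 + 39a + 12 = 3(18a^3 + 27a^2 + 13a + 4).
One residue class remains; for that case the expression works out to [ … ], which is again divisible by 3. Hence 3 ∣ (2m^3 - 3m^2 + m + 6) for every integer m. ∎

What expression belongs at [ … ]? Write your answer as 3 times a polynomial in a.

3(18a^3 + 9a^2 + a + 2)

Only m ≡ 1 (mod 3) is unaccounted for. Put m = 3a+1:
2(3a+1)^3 - 3(3a+1)^2 + (3a+1) + 6 expands to 54a^3 + 27a^2 + 3a + 6,
and factoring out 3 leaves 3(18a^3 + 9a^2 + a + 2).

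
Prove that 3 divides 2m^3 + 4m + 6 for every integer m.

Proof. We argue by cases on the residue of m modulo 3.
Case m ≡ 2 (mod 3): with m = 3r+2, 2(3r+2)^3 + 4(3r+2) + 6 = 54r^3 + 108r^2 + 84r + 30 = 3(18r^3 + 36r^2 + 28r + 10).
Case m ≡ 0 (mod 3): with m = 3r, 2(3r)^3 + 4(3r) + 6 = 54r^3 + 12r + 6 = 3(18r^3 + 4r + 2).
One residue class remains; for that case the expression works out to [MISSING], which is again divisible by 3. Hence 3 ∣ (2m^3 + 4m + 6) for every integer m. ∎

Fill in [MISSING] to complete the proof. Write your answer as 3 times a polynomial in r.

The residues treated are {2, 0}, so the missing case is m ≡ 1 (mod 3); write m = 3r+1.
Then 2(3r+1)^3 + 4(3r+1) + 6 = 54r^3 + 54r^2 + 30r + 12 = 3(18r^3 + 18r^2 + 10r + 4).

3(18r^3 + 18r^2 + 10r + 4)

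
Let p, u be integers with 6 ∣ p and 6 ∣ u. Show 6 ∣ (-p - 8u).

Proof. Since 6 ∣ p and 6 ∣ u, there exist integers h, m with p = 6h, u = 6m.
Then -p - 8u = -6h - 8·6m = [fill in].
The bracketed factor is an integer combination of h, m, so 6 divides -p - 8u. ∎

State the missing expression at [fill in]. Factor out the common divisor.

6(-h - 8m)

Pull the common 6 out of every term: -6h - 8·6m = 6(-h - 8m).
-h - 8m is an integer, which exhibits the divisibility.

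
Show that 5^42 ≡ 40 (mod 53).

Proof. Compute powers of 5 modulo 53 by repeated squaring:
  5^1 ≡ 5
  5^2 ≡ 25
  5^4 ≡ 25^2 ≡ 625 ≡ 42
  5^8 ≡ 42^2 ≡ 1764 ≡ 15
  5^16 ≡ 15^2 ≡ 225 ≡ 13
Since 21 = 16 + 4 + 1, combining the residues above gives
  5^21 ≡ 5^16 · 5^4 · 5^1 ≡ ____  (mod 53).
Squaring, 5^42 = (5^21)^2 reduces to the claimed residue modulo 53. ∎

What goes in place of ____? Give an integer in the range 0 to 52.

5^16 · 5^4 · 5^1 ≡ 13 · 42 · 5 = 2730.
2730 mod 53 = 27, so 5^21 ≡ 27 (mod 53).

27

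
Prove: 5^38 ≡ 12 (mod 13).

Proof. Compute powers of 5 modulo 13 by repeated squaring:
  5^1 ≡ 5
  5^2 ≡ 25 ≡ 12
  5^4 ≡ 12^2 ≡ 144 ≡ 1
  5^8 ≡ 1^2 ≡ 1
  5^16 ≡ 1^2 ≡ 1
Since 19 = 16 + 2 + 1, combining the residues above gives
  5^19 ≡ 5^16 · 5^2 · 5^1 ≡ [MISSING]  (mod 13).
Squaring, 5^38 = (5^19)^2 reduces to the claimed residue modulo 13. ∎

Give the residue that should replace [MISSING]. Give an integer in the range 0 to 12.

Multiply the listed residues: 1 · 12 · 5 = 12 → 60.
Reducing modulo 13: 60 = 4·13 + 8, so 5^19 ≡ 8.

8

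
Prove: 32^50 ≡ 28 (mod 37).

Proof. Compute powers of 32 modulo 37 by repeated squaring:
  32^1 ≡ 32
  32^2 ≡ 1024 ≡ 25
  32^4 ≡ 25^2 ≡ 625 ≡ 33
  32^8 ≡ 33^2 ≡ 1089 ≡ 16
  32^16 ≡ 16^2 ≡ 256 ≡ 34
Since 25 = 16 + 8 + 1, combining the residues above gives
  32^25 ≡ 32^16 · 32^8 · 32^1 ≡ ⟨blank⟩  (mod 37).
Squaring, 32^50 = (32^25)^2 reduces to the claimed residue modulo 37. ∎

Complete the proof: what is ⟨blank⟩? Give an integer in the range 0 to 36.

32^16 · 32^8 · 32^1 ≡ 34 · 16 · 32 = 17408.
17408 mod 37 = 18, so 32^25 ≡ 18 (mod 37).

18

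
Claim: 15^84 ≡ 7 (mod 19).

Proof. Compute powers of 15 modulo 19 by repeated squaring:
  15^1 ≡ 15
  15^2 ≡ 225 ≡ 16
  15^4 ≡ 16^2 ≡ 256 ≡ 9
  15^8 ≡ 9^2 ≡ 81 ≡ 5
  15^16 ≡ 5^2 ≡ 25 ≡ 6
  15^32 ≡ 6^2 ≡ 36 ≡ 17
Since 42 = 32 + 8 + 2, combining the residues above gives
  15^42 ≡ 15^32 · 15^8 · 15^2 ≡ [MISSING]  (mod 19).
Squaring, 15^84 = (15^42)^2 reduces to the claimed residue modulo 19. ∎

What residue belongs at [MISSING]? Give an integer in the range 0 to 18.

11

Multiply the listed residues: 17 · 5 · 16 = 85 → 1360.
Reducing modulo 19: 1360 = 71·19 + 11, so 15^42 ≡ 11.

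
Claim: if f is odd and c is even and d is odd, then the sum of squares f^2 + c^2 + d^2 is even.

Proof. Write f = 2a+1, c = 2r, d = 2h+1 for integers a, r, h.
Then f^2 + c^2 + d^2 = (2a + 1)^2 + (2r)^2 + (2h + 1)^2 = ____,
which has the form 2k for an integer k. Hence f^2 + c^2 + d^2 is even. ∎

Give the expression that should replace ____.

2(2a^2 + 2a + 2h^2 + 2h + 2r^2 + 1)

(2a + 1)^2 + (2r)^2 + (2h + 1)^2 = 4a^2 + 4a + 4h^2 + 4h + 4r^2 + 2
= 2(2a^2 + 2a + 2h^2 + 2h + 2r^2 + 1).
Since 2a^2 + 2a + 2h^2 + 2h + 2r^2 + 1 is an integer, the sum of squares is of the form 2k for an integer k.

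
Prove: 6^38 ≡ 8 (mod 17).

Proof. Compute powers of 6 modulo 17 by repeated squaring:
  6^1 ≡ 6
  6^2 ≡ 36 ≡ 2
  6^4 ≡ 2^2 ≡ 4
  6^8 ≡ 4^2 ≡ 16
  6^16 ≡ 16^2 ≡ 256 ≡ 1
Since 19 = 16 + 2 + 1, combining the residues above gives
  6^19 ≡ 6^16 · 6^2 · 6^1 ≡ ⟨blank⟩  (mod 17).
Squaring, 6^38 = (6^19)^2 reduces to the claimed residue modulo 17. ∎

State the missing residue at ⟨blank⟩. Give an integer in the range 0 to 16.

Multiply the listed residues: 1 · 2 · 6 = 2 → 12.
Reducing modulo 17: 12 = 0·17 + 12, so 6^19 ≡ 12.

12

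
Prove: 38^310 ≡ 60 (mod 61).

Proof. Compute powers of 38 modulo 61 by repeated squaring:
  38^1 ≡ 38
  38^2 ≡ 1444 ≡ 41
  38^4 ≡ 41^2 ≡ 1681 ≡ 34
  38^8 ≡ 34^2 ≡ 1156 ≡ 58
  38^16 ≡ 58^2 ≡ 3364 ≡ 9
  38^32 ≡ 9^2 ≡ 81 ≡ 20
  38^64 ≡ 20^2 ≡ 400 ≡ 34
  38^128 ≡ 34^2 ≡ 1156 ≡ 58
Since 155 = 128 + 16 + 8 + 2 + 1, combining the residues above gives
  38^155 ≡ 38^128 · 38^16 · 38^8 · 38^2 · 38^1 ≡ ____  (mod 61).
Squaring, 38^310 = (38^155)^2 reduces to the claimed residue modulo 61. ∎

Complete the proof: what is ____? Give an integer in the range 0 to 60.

38^128 · 38^16 · 38^8 · 38^2 · 38^1 ≡ 58 · 9 · 58 · 41 · 38 = 47170008.
47170008 mod 61 = 50, so 38^155 ≡ 50 (mod 61).

50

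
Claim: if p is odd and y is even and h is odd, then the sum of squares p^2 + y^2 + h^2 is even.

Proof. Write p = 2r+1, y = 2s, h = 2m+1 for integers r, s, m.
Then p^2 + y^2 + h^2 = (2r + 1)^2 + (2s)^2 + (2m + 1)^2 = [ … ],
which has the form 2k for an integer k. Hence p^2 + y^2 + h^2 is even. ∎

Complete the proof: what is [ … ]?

2(2m^2 + 2m + 2r^2 + 2r + 2s^2 + 1)

Expanding: (2r + 1)^2 + (2s)^2 + (2m + 1)^2 = 4m^2 + 4m + 4r^2 + 4r + 4s^2 + 2.
Every term is even; pulling out the factor of 2 gives 2(2m^2 + 2m + 2r^2 + 2r + 2s^2 + 1).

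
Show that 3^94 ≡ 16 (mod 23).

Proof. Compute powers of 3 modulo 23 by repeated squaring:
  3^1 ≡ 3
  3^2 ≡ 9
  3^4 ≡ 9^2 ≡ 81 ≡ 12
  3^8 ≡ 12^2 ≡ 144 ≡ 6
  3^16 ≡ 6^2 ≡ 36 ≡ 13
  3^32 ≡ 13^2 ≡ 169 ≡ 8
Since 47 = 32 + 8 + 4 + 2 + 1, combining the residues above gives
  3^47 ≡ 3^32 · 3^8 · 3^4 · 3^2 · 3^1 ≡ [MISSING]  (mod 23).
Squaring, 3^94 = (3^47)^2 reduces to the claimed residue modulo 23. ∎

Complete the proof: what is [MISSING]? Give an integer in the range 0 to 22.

Multiply the listed residues: 8 · 6 · 12 · 9 · 3 = 48 → 576 → 5184 → 15552.
Reducing modulo 23: 15552 = 676·23 + 4, so 3^47 ≡ 4.

4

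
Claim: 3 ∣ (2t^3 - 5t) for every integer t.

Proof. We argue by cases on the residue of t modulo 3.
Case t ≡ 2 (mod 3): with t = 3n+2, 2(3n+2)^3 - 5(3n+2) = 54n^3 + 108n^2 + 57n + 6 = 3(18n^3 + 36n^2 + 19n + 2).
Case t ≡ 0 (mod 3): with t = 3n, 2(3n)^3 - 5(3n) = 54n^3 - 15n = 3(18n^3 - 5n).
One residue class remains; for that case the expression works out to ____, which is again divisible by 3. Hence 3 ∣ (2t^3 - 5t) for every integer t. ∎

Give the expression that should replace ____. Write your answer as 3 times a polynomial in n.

3(18n^3 + 18n^2 + n - 1)

Only t ≡ 1 (mod 3) is unaccounted for. Put t = 3n+1:
2(3n+1)^3 - 5(3n+1) expands to 54n^3 + 54n^2 + 3n - 3,
and factoring out 3 leaves 3(18n^3 + 18n^2 + n - 1).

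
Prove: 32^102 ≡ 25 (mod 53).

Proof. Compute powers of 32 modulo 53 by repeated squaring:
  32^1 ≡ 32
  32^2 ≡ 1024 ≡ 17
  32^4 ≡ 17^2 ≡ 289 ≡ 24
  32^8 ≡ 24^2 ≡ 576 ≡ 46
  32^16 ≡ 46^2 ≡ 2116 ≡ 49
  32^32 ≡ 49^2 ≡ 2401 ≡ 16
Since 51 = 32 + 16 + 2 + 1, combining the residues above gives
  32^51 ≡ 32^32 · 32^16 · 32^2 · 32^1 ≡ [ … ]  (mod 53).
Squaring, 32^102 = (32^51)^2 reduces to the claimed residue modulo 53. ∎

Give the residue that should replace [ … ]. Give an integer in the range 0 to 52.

Multiply the listed residues: 16 · 49 · 17 · 32 = 784 → 13328 → 426496.
Reducing modulo 53: 426496 = 8047·53 + 5, so 32^51 ≡ 5.

5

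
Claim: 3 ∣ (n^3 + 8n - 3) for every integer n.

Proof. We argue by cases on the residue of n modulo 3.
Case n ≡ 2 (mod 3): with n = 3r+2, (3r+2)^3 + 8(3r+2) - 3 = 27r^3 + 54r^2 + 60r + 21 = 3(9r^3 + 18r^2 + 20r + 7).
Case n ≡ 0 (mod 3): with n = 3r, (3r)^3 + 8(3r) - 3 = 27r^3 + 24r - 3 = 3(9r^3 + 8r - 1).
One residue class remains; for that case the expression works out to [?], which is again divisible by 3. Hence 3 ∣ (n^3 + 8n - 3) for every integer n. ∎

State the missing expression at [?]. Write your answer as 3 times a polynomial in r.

The residues treated are {2, 0}, so the missing case is n ≡ 1 (mod 3); write n = 3r+1.
Then (3r+1)^3 + 8(3r+1) - 3 = 27r^3 + 27r^2 + 33r + 6 = 3(9r^3 + 9r^2 + 11r + 2).

3(9r^3 + 9r^2 + 11r + 2)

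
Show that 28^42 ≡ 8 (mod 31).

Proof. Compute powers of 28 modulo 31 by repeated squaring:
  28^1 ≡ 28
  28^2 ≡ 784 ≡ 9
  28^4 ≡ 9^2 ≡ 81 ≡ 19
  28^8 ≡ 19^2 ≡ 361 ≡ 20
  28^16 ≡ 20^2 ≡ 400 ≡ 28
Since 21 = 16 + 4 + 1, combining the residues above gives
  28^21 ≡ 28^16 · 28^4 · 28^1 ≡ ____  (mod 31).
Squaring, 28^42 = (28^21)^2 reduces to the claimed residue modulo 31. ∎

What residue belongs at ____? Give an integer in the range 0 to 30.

28^16 · 28^4 · 28^1 ≡ 28 · 19 · 28 = 14896.
14896 mod 31 = 16, so 28^21 ≡ 16 (mod 31).

16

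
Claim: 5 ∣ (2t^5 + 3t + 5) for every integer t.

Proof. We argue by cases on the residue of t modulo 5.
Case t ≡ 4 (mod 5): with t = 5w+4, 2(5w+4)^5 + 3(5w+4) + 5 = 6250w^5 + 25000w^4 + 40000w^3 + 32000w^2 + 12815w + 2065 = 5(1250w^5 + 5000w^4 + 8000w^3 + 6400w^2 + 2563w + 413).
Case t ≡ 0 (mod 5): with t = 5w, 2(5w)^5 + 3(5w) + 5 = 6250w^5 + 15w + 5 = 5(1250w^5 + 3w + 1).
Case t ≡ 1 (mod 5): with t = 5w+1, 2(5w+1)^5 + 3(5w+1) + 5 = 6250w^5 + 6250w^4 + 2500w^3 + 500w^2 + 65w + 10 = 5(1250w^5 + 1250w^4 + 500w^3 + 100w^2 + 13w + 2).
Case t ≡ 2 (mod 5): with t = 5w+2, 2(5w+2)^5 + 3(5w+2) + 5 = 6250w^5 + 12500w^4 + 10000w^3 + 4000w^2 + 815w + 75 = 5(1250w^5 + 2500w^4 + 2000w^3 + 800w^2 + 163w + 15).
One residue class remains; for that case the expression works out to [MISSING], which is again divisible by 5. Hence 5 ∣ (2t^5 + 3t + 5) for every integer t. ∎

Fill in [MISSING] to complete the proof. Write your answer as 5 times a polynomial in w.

The residues treated are {4, 0, 1, 2}, so the missing case is t ≡ 3 (mod 5); write t = 5w+3.
Then 2(5w+3)^5 + 3(5w+3) + 5 = 6250w^5 + 18750w^4 + 22500w^3 + 13500w^2 + 4065w + 500 = 5(1250w^5 + 3750w^4 + 4500w^3 + 2700w^2 + 813w + 100).

5(1250w^5 + 3750w^4 + 4500w^3 + 2700w^2 + 813w + 100)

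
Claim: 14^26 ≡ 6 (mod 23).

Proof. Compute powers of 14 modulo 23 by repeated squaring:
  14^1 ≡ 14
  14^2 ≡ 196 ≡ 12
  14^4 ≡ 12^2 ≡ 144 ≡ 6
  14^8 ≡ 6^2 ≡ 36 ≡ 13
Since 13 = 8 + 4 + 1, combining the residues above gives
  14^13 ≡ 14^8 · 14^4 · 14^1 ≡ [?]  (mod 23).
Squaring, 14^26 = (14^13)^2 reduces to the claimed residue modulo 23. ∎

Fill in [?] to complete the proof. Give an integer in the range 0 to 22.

Multiply the listed residues: 13 · 6 · 14 = 78 → 1092.
Reducing modulo 23: 1092 = 47·23 + 11, so 14^13 ≡ 11.

11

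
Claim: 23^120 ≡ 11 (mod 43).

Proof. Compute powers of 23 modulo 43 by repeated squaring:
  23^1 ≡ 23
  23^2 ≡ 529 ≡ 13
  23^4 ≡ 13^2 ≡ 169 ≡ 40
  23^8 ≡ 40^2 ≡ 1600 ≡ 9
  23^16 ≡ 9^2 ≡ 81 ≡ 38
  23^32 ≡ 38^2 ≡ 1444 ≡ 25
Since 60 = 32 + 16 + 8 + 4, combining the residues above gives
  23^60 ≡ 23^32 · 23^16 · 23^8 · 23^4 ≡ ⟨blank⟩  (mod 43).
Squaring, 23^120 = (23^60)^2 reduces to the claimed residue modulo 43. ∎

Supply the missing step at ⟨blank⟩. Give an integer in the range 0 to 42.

23^32 · 23^16 · 23^8 · 23^4 ≡ 25 · 38 · 9 · 40 = 342000.
342000 mod 43 = 21, so 23^60 ≡ 21 (mod 43).

21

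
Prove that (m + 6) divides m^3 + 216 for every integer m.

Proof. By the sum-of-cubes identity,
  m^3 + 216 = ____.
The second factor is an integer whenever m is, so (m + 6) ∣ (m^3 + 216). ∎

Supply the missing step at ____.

(m + 6)(m^2 - 6m + 36)

Polynomial division of m^3 + 216 by m + 6 leaves remainder 0 and quotient m^2 - 6m + 36.
Hence m^3 + 216 = (m + 6)(m^2 - 6m + 36).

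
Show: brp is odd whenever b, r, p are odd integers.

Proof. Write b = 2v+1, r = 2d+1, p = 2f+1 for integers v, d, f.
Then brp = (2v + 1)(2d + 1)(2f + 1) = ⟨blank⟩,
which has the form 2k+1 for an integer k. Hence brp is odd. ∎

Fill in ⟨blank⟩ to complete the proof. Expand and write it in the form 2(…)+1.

(2v + 1)(2d + 1)(2f + 1) = 8dfv + 4df + 4dv + 2d + 4fv + 2f + 2v + 1
= 2(4dfv + 2df + 2dv + d + 2fv + f + v) + 1.
Since 4dfv + 2df + 2dv + d + 2fv + f + v is an integer, the product is of the form 2k+1 for an integer k.

2(4dfv + 2df + 2dv + d + 2fv + f + v) + 1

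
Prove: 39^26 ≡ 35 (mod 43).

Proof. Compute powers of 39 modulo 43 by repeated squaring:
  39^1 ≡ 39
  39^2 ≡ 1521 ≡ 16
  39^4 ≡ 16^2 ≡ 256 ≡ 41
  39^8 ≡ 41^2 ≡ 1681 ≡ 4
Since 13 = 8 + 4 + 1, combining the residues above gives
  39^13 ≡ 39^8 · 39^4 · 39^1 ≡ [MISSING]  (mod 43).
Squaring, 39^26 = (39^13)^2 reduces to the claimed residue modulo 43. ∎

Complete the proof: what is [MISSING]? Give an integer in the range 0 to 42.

32

Multiply the listed residues: 4 · 41 · 39 = 164 → 6396.
Reducing modulo 43: 6396 = 148·43 + 32, so 39^13 ≡ 32.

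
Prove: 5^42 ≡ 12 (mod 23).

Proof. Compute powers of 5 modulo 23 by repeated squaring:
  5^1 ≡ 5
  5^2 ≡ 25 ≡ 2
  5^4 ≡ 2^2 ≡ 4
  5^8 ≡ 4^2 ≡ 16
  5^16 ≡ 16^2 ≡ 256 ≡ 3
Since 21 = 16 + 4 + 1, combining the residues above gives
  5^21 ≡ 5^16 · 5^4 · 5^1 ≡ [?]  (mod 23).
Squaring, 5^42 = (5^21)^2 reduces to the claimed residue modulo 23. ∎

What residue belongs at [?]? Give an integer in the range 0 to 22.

5^16 · 5^4 · 5^1 ≡ 3 · 4 · 5 = 60.
60 mod 23 = 14, so 5^21 ≡ 14 (mod 23).

14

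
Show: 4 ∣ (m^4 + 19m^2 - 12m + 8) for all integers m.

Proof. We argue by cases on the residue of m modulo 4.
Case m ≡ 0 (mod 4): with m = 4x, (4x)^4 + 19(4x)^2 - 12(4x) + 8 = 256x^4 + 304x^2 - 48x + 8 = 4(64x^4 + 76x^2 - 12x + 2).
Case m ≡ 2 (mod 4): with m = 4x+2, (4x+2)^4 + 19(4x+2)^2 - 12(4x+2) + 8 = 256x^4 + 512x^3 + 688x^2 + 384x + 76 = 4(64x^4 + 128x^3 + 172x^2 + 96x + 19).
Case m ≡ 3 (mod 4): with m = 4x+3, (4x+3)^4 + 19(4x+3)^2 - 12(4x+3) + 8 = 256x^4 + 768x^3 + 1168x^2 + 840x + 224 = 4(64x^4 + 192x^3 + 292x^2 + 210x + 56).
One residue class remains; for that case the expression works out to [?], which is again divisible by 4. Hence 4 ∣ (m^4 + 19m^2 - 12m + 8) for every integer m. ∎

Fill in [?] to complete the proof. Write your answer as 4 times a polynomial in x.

4(64x^4 + 64x^3 + 100x^2 + 30x + 4)

Only m ≡ 1 (mod 4) is unaccounted for. Put m = 4x+1:
(4x+1)^4 + 19(4x+1)^2 - 12(4x+1) + 8 expands to 256x^4 + 256x^3 + 400x^2 + 120x + 16,
and factoring out 4 leaves 4(64x^4 + 64x^3 + 100x^2 + 30x + 4).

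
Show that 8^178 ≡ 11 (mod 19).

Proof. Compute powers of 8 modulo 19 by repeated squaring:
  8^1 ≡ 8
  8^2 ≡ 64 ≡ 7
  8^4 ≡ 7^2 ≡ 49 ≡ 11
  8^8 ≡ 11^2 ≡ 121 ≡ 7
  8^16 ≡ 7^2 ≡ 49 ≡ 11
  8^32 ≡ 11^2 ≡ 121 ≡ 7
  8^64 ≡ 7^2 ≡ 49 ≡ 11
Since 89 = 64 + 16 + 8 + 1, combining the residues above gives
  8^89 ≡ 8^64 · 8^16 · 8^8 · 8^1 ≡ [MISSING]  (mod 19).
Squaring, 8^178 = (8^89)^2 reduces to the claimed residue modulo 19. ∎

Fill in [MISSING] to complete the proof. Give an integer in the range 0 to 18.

12

Multiply the listed residues: 11 · 11 · 7 · 8 = 121 → 847 → 6776.
Reducing modulo 19: 6776 = 356·19 + 12, so 8^89 ≡ 12.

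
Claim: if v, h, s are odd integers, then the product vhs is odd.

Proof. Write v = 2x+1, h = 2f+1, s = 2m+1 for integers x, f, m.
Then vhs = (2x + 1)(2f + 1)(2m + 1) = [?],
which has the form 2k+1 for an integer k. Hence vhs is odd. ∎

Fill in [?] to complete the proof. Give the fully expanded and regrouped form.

2(4fmx + 2fm + 2fx + f + 2mx + m + x) + 1

(2x + 1)(2f + 1)(2m + 1) = 8fmx + 4fm + 4fx + 2f + 4mx + 2m + 2x + 1
= 2(4fmx + 2fm + 2fx + f + 2mx + m + x) + 1.
Since 4fmx + 2fm + 2fx + f + 2mx + m + x is an integer, the product is of the form 2k+1 for an integer k.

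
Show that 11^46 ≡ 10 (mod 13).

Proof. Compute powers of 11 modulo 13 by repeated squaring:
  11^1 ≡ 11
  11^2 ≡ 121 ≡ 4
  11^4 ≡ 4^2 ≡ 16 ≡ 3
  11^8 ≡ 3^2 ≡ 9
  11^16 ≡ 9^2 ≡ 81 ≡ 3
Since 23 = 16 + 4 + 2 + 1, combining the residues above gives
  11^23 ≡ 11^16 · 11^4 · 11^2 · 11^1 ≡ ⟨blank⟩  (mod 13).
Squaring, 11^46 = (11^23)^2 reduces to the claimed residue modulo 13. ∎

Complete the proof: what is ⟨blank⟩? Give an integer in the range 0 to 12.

6

Multiply the listed residues: 3 · 3 · 4 · 11 = 9 → 36 → 396.
Reducing modulo 13: 396 = 30·13 + 6, so 11^23 ≡ 6.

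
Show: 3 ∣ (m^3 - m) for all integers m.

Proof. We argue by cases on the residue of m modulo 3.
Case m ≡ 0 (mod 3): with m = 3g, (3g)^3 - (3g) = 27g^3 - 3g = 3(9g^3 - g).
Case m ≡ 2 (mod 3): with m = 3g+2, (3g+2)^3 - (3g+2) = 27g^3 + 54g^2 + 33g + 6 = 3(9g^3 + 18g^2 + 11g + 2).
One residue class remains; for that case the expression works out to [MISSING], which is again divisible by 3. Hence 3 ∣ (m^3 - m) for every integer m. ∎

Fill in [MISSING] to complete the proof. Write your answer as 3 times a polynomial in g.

3(9g^3 + 9g^2 + 2g)

Only m ≡ 1 (mod 3) is unaccounted for. Put m = 3g+1:
(3g+1)^3 - (3g+1) expands to 27g^3 + 27g^2 + 6g,
and factoring out 3 leaves 3(9g^3 + 9g^2 + 2g).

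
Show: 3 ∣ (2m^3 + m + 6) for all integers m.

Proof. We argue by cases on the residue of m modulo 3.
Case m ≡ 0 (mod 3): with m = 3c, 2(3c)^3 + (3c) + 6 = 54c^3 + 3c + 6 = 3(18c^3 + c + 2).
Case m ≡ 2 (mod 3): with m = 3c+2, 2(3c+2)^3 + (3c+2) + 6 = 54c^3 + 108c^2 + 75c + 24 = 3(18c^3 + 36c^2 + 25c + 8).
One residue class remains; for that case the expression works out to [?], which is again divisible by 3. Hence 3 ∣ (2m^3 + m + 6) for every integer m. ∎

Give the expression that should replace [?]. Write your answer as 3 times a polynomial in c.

3(18c^3 + 18c^2 + 7c + 3)

The residues treated are {0, 2}, so the missing case is m ≡ 1 (mod 3); write m = 3c+1.
Then 2(3c+1)^3 + (3c+1) + 6 = 54c^3 + 54c^2 + 21c + 9 = 3(18c^3 + 18c^2 + 7c + 3).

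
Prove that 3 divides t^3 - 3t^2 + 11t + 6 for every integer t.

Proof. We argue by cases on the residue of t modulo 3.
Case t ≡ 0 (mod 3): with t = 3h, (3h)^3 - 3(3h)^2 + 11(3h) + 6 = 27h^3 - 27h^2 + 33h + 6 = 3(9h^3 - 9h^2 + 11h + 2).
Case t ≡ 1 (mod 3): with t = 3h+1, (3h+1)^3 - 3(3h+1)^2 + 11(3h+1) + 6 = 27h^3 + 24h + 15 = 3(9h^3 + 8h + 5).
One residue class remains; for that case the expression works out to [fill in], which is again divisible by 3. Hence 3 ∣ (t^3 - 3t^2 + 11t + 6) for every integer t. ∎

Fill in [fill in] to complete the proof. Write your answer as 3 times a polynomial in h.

3(9h^3 + 9h^2 + 11h + 8)

The residues treated are {0, 1}, so the missing case is t ≡ 2 (mod 3); write t = 3h+2.
Then (3h+2)^3 - 3(3h+2)^2 + 11(3h+2) + 6 = 27h^3 + 27h^2 + 33h + 24 = 3(9h^3 + 9h^2 + 11h + 8).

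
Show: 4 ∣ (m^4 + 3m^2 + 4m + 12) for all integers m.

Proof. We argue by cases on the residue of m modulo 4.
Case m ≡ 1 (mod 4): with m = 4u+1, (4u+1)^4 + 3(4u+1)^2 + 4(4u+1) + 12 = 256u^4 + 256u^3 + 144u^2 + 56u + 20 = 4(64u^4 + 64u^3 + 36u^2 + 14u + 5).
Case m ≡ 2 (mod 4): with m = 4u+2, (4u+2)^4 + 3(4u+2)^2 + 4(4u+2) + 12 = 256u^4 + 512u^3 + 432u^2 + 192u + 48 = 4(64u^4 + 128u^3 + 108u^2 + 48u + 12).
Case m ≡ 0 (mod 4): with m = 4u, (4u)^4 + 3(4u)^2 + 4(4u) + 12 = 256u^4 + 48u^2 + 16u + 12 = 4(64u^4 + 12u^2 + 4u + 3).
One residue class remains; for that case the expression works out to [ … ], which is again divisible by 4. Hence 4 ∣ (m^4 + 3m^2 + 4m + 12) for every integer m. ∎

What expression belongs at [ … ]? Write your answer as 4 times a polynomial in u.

4(64u^4 + 192u^3 + 228u^2 + 130u + 33)

Only m ≡ 3 (mod 4) is unaccounted for. Put m = 4u+3:
(4u+3)^4 + 3(4u+3)^2 + 4(4u+3) + 12 expands to 256u^4 + 768u^3 + 912u^2 + 520u + 132,
and factoring out 4 leaves 4(64u^4 + 192u^3 + 228u^2 + 130u + 33).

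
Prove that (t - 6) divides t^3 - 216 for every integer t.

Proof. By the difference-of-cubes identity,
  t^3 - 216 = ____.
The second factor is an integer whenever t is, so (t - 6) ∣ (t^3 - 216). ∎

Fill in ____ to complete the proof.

(t - 6)(t^2 + 6t + 36)

a^3 - b^3 = (a - b)(a^2 + ab + b^2). With a = t, b = 6:
t^3 - 216 = (t - 6)(t^2 + 6t + 36).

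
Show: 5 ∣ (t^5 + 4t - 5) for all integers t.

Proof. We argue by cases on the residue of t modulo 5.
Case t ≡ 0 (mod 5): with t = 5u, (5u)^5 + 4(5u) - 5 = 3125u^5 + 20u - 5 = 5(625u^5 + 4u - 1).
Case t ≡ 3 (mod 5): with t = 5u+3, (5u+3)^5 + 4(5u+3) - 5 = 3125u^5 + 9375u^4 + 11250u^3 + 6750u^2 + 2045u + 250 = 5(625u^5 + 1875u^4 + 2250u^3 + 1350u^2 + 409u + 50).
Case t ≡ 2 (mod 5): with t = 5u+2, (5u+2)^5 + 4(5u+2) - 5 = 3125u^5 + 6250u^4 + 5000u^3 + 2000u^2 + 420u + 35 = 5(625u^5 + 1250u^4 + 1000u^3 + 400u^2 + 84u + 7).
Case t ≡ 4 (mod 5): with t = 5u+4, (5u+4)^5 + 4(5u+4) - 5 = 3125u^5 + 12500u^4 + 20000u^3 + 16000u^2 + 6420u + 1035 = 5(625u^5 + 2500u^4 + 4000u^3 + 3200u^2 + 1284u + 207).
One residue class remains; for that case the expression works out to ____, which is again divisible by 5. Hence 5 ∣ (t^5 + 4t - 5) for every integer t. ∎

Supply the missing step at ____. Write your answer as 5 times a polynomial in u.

Only t ≡ 1 (mod 5) is unaccounted for. Put t = 5u+1:
(5u+1)^5 + 4(5u+1) - 5 expands to 3125u^5 + 3125u^4 + 1250u^3 + 250u^2 + 45u,
and factoring out 5 leaves 5(625u^5 + 625u^4 + 250u^3 + 50u^2 + 9u).

5(625u^5 + 625u^4 + 250u^3 + 50u^2 + 9u)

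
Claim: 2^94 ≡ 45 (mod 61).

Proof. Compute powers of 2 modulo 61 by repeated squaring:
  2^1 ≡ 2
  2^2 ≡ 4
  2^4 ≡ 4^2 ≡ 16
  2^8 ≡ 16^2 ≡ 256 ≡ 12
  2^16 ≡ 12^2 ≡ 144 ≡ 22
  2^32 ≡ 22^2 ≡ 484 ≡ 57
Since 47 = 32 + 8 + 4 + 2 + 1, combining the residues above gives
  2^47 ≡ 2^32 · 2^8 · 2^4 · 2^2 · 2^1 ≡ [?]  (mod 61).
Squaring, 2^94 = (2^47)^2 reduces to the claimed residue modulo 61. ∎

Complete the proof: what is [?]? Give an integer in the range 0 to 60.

17

2^32 · 2^8 · 2^4 · 2^2 · 2^1 ≡ 57 · 12 · 16 · 4 · 2 = 87552.
87552 mod 61 = 17, so 2^47 ≡ 17 (mod 61).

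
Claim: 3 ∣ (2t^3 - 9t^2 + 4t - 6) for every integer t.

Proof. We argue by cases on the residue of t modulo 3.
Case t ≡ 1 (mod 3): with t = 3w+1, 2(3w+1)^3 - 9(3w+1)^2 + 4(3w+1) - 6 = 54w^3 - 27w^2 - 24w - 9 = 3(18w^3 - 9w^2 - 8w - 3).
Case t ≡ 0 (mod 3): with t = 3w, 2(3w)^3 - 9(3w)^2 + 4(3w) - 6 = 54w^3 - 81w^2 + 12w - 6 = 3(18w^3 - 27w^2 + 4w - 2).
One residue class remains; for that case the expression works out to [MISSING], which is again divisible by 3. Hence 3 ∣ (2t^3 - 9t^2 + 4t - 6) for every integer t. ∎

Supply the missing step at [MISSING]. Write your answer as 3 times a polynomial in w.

3(18w^3 + 9w^2 - 8w - 6)

The residues treated are {1, 0}, so the missing case is t ≡ 2 (mod 3); write t = 3w+2.
Then 2(3w+2)^3 - 9(3w+2)^2 + 4(3w+2) - 6 = 54w^3 + 27w^2 - 24w - 18 = 3(18w^3 + 9w^2 - 8w - 6).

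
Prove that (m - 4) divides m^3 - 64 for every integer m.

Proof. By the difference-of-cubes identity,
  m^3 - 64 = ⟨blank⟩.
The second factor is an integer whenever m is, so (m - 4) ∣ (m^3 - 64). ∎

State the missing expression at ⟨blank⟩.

Polynomial division of m^3 - 64 by m - 4 leaves remainder 0 and quotient m^2 + 4m + 16.
Hence m^3 - 64 = (m - 4)(m^2 + 4m + 16).

(m - 4)(m^2 + 4m + 16)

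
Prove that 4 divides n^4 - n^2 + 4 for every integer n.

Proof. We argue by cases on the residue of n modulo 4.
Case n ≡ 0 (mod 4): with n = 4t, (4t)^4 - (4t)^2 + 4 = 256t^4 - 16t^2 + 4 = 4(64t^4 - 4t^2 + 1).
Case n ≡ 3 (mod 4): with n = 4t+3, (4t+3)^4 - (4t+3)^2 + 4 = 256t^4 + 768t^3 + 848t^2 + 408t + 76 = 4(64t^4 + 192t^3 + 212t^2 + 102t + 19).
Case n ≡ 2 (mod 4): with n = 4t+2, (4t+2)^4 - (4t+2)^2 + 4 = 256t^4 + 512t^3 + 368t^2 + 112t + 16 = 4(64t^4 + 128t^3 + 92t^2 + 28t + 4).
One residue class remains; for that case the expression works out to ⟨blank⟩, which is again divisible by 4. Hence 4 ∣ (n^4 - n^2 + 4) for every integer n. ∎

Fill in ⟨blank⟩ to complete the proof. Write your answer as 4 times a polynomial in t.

4(64t^4 + 64t^3 + 20t^2 + 2t + 1)

The residues treated are {0, 3, 2}, so the missing case is n ≡ 1 (mod 4); write n = 4t+1.
Then (4t+1)^4 - (4t+1)^2 + 4 = 256t^4 + 256t^3 + 80t^2 + 8t + 4 = 4(64t^4 + 64t^3 + 20t^2 + 2t + 1).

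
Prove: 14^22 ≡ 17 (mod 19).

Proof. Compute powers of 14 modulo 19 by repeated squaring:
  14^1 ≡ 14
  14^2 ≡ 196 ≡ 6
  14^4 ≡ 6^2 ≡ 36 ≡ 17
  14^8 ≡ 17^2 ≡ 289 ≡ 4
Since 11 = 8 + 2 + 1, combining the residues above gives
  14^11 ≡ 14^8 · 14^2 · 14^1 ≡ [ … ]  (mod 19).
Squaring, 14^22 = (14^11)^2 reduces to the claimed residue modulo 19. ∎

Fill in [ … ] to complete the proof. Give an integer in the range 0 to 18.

Multiply the listed residues: 4 · 6 · 14 = 24 → 336.
Reducing modulo 19: 336 = 17·19 + 13, so 14^11 ≡ 13.

13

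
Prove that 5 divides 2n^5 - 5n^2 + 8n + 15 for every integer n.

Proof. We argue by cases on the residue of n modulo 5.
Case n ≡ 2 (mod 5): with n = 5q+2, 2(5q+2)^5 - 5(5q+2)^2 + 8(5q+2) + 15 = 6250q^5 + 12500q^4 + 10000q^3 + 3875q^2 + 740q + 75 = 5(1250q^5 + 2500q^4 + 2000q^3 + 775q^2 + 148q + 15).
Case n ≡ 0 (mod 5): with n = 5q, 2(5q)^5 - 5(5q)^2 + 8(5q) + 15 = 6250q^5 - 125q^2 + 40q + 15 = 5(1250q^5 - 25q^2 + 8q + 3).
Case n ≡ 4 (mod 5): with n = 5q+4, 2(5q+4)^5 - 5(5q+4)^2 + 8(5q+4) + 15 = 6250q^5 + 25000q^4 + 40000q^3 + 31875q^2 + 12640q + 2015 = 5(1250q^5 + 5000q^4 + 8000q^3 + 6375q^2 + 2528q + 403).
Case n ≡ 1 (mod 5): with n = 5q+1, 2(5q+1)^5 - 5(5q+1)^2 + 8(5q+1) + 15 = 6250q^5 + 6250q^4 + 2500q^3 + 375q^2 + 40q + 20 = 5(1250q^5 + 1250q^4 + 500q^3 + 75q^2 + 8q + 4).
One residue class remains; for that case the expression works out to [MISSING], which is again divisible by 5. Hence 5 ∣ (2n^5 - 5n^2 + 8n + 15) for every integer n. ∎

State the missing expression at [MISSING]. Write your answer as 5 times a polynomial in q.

The residues treated are {2, 0, 4, 1}, so the missing case is n ≡ 3 (mod 5); write n = 5q+3.
Then 2(5q+3)^5 - 5(5q+3)^2 + 8(5q+3) + 15 = 6250q^5 + 18750q^4 + 22500q^3 + 13375q^2 + 3940q + 480 = 5(1250q^5 + 3750q^4 + 4500q^3 + 2675q^2 + 788q + 96).

5(1250q^5 + 3750q^4 + 4500q^3 + 2675q^2 + 788q + 96)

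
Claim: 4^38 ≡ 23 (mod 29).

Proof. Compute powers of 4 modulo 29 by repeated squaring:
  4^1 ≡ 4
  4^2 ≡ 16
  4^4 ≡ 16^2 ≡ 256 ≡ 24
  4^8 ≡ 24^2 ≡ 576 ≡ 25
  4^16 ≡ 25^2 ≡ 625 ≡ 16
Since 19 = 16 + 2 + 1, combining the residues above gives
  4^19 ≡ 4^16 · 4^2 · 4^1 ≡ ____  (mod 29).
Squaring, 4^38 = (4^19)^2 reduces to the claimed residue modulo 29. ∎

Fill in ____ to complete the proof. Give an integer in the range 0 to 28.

9

Multiply the listed residues: 16 · 16 · 4 = 256 → 1024.
Reducing modulo 29: 1024 = 35·29 + 9, so 4^19 ≡ 9.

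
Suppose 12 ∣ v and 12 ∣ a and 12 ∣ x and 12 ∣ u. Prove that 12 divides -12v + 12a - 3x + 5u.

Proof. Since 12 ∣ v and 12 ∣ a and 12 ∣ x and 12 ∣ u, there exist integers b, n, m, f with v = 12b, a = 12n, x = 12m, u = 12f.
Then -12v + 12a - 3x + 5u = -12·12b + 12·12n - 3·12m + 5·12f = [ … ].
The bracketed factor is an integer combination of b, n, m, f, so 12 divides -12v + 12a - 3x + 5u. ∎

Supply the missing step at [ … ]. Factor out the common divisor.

12(-12b + 5f - 3m + 12n)

Each term has a factor of 12: -12·12b + 12·12n - 3·12m + 5·12f = 12·(-12b + 5f - 3m + 12n).
Since -12b + 5f - 3m + 12n is an integer, 12 ∣ (-12v + 12a - 3x + 5u).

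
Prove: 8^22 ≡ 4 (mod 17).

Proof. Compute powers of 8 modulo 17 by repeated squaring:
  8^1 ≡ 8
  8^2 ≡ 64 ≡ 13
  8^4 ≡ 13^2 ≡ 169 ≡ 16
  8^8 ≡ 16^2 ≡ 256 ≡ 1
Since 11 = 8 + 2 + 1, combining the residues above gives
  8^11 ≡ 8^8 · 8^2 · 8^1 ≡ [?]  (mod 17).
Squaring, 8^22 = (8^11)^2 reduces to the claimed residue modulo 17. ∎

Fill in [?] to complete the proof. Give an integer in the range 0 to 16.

8^8 · 8^2 · 8^1 ≡ 1 · 13 · 8 = 104.
104 mod 17 = 2, so 8^11 ≡ 2 (mod 17).

2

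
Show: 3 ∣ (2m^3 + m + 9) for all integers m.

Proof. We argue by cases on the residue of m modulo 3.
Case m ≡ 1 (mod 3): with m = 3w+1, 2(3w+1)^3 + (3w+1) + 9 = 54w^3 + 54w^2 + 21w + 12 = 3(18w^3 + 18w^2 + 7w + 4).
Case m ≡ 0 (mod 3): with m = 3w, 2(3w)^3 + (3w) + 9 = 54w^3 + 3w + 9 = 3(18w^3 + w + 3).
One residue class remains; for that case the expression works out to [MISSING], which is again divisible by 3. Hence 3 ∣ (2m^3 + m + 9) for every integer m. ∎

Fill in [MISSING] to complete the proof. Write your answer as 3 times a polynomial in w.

Only m ≡ 2 (mod 3) is unaccounted for. Put m = 3w+2:
2(3w+2)^3 + (3w+2) + 9 expands to 54w^3 + 108w^2 + 75w + 27,
and factoring out 3 leaves 3(18w^3 + 36w^2 + 25w + 9).

3(18w^3 + 36w^2 + 25w + 9)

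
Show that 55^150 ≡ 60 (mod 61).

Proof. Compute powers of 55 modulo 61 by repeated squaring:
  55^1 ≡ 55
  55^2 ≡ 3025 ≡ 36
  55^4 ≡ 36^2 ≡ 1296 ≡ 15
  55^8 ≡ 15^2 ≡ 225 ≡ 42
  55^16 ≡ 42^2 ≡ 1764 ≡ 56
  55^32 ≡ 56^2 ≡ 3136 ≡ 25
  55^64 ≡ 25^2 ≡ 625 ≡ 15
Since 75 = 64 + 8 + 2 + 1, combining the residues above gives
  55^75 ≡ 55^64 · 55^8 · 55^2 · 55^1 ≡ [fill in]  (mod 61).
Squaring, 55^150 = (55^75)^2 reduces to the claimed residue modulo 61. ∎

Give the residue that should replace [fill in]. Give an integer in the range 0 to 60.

11

Multiply the listed residues: 15 · 42 · 36 · 55 = 630 → 22680 → 1247400.
Reducing modulo 61: 1247400 = 20449·61 + 11, so 55^75 ≡ 11.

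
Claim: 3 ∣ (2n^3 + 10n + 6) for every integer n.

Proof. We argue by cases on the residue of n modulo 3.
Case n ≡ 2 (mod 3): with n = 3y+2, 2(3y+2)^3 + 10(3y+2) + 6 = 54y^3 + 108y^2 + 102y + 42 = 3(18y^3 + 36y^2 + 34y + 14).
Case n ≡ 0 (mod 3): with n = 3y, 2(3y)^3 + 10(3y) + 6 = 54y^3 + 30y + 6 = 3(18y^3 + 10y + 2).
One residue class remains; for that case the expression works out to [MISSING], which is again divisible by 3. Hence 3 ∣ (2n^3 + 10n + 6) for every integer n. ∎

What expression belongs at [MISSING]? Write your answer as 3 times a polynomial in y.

The residues treated are {2, 0}, so the missing case is n ≡ 1 (mod 3); write n = 3y+1.
Then 2(3y+1)^3 + 10(3y+1) + 6 = 54y^3 + 54y^2 + 48y + 18 = 3(18y^3 + 18y^2 + 16y + 6).

3(18y^3 + 18y^2 + 16y + 6)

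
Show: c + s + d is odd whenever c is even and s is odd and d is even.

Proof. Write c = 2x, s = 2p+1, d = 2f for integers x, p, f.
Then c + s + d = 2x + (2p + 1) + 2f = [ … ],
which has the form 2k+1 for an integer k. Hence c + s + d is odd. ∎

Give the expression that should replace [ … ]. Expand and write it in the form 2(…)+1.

2(f + p + x) + 1

2x + (2p + 1) + 2f = 2f + 2p + 2x + 1
= 2(f + p + x) + 1.
Since f + p + x is an integer, the sum is of the form 2k+1 for an integer k.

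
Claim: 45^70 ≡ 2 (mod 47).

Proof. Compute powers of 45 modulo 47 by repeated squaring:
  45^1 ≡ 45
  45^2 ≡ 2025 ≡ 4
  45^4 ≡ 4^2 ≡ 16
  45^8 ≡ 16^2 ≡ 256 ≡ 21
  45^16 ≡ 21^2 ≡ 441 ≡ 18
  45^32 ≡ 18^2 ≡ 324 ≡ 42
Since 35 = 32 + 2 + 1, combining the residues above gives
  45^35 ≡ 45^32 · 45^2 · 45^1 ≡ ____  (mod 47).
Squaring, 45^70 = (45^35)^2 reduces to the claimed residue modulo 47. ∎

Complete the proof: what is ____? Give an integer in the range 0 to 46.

Multiply the listed residues: 42 · 4 · 45 = 168 → 7560.
Reducing modulo 47: 7560 = 160·47 + 40, so 45^35 ≡ 40.

40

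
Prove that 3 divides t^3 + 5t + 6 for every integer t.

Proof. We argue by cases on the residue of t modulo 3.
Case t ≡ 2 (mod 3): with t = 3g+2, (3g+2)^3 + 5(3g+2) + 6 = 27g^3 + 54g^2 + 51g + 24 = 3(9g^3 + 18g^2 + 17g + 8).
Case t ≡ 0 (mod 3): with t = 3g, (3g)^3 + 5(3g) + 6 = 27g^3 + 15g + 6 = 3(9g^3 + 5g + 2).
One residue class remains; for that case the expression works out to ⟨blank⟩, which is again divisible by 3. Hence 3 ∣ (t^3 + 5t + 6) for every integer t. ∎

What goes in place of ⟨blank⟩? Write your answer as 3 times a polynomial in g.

Only t ≡ 1 (mod 3) is unaccounted for. Put t = 3g+1:
(3g+1)^3 + 5(3g+1) + 6 expands to 27g^3 + 27g^2 + 24g + 12,
and factoring out 3 leaves 3(9g^3 + 9g^2 + 8g + 4).

3(9g^3 + 9g^2 + 8g + 4)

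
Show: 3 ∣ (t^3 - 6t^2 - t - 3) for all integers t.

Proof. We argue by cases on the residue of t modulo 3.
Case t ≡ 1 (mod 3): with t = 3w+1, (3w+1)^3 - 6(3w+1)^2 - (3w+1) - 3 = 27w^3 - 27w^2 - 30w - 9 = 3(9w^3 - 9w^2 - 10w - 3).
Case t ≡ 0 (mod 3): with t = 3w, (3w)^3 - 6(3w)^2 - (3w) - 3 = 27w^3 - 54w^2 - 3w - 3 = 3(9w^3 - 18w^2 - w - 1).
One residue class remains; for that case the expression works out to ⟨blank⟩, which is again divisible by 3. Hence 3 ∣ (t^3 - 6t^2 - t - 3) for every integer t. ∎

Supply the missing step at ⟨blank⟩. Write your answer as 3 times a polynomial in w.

Only t ≡ 2 (mod 3) is unaccounted for. Put t = 3w+2:
(3w+2)^3 - 6(3w+2)^2 - (3w+2) - 3 expands to 27w^3 - 39w - 21,
and factoring out 3 leaves 3(9w^3 - 13w - 7).

3(9w^3 - 13w - 7)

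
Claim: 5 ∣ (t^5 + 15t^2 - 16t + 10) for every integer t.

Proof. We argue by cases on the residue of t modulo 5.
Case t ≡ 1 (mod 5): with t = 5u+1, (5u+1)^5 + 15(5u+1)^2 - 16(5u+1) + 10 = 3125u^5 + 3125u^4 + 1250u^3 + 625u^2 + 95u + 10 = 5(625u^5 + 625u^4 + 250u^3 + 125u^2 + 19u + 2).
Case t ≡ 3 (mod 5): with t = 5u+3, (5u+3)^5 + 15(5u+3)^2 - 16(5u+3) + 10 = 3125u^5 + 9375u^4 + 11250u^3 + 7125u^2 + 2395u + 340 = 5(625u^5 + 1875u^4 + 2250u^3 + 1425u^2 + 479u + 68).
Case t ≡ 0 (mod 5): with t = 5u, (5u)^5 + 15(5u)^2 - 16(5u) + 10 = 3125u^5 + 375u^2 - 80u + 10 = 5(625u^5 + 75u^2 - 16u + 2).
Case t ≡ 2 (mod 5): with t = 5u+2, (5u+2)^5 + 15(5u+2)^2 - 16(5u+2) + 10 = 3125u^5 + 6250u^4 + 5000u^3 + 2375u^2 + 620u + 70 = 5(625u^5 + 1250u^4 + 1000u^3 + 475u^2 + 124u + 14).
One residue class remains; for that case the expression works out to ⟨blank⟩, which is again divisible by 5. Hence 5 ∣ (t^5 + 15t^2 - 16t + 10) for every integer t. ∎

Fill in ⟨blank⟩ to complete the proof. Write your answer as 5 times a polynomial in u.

5(625u^5 + 2500u^4 + 4000u^3 + 3275u^2 + 1384u + 242)

The residues treated are {1, 3, 0, 2}, so the missing case is t ≡ 4 (mod 5); write t = 5u+4.
Then (5u+4)^5 + 15(5u+4)^2 - 16(5u+4) + 10 = 3125u^5 + 12500u^4 + 20000u^3 + 16375u^2 + 6920u + 1210 = 5(625u^5 + 2500u^4 + 4000u^3 + 3275u^2 + 1384u + 242).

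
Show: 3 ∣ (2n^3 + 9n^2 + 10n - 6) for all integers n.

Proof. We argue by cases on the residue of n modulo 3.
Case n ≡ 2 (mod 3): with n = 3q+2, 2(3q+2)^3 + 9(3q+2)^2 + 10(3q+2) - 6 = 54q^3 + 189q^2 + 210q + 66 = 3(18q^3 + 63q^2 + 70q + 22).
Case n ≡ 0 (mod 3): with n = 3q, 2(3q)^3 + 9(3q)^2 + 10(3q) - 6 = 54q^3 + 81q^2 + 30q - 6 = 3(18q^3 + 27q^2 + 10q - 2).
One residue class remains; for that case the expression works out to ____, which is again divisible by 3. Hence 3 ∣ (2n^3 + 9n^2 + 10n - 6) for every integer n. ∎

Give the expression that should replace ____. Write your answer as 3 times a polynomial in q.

The residues treated are {2, 0}, so the missing case is n ≡ 1 (mod 3); write n = 3q+1.
Then 2(3q+1)^3 + 9(3q+1)^2 + 10(3q+1) - 6 = 54q^3 + 135q^2 + 102q + 15 = 3(18q^3 + 45q^2 + 34q + 5).

3(18q^3 + 45q^2 + 34q + 5)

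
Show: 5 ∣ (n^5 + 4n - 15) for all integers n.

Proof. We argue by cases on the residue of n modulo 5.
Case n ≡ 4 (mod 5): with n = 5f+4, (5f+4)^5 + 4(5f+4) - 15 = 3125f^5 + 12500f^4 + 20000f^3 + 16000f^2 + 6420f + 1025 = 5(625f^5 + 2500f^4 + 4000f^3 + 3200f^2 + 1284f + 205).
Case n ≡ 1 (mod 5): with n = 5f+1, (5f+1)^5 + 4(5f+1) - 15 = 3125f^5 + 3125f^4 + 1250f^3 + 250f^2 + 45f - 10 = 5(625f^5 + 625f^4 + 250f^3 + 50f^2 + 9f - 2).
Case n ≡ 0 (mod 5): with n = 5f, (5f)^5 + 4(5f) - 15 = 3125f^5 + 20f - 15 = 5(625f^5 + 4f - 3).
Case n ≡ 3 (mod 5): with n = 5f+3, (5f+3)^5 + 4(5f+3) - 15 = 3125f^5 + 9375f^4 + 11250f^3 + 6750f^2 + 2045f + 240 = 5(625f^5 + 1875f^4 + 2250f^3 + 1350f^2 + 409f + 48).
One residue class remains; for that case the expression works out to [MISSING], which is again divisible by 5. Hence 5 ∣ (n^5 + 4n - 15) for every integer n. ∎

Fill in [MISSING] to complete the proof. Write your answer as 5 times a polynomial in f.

5(625f^5 + 1250f^4 + 1000f^3 + 400f^2 + 84f + 5)

Only n ≡ 2 (mod 5) is unaccounted for. Put n = 5f+2:
(5f+2)^5 + 4(5f+2) - 15 expands to 3125f^5 + 6250f^4 + 5000f^3 + 2000f^2 + 420f + 25,
and factoring out 5 leaves 5(625f^5 + 1250f^4 + 1000f^3 + 400f^2 + 84f + 5).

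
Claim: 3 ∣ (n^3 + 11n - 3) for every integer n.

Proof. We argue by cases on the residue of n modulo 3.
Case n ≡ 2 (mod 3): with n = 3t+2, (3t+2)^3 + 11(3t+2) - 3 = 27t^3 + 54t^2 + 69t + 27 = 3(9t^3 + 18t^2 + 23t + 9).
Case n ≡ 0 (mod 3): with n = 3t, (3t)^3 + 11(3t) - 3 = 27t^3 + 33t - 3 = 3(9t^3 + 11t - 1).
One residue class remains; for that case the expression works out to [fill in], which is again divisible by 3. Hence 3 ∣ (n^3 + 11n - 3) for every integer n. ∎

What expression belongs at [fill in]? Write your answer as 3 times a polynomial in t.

3(9t^3 + 9t^2 + 14t + 3)

Only n ≡ 1 (mod 3) is unaccounted for. Put n = 3t+1:
(3t+1)^3 + 11(3t+1) - 3 expands to 27t^3 + 27t^2 + 42t + 9,
and factoring out 3 leaves 3(9t^3 + 9t^2 + 14t + 3).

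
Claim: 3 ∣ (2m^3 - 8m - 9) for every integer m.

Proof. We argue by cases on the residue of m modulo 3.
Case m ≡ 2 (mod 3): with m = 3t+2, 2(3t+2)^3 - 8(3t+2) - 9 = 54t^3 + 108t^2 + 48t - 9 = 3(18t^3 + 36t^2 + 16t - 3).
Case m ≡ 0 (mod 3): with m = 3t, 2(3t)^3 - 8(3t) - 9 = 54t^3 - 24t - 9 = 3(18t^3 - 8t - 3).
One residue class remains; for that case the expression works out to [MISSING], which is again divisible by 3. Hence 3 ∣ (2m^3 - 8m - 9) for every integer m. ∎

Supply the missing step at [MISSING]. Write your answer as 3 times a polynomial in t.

3(18t^3 + 18t^2 - 2t - 5)

Only m ≡ 1 (mod 3) is unaccounted for. Put m = 3t+1:
2(3t+1)^3 - 8(3t+1) - 9 expands to 54t^3 + 54t^2 - 6t - 15,
and factoring out 3 leaves 3(18t^3 + 18t^2 - 2t - 5).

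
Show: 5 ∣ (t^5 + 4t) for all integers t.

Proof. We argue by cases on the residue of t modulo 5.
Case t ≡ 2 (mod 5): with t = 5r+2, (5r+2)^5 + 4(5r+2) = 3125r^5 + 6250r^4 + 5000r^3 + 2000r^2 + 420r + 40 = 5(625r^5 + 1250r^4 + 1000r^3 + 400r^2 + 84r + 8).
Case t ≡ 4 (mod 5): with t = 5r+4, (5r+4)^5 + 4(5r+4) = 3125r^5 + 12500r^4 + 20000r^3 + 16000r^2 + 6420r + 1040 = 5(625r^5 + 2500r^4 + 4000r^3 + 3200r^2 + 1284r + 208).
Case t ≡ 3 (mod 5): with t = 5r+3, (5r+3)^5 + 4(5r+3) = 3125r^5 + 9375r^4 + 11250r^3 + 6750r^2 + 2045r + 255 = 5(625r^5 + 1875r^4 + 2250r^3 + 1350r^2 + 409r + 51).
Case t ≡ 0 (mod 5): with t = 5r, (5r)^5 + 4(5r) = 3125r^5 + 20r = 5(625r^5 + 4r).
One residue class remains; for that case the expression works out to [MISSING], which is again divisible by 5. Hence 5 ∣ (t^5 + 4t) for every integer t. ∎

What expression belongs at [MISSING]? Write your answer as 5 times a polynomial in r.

5(625r^5 + 625r^4 + 250r^3 + 50r^2 + 9r + 1)

Only t ≡ 1 (mod 5) is unaccounted for. Put t = 5r+1:
(5r+1)^5 + 4(5r+1) expands to 3125r^5 + 3125r^4 + 1250r^3 + 250r^2 + 45r + 5,
and factoring out 5 leaves 5(625r^5 + 625r^4 + 250r^3 + 50r^2 + 9r + 1).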